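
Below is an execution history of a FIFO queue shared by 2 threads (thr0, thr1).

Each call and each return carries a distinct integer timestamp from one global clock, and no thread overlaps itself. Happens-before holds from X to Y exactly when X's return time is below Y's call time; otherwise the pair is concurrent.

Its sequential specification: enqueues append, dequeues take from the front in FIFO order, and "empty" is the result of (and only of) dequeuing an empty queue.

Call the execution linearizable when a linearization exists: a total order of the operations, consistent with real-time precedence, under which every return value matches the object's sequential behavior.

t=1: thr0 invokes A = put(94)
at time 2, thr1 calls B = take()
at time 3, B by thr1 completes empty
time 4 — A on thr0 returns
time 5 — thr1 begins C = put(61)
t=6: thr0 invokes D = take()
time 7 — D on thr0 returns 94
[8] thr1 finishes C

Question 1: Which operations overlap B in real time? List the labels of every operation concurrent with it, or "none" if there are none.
Answer: A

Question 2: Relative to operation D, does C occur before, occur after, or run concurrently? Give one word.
Answer: concurrent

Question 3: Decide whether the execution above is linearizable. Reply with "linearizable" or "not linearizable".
linearizable

witness order: B, A, C, D
after step 1 (B take() → empty): queue <>
after step 2 (A put(94)): queue <94>
after step 3 (C put(61)): queue <94,61>
after step 4 (D take() → 94): queue <61>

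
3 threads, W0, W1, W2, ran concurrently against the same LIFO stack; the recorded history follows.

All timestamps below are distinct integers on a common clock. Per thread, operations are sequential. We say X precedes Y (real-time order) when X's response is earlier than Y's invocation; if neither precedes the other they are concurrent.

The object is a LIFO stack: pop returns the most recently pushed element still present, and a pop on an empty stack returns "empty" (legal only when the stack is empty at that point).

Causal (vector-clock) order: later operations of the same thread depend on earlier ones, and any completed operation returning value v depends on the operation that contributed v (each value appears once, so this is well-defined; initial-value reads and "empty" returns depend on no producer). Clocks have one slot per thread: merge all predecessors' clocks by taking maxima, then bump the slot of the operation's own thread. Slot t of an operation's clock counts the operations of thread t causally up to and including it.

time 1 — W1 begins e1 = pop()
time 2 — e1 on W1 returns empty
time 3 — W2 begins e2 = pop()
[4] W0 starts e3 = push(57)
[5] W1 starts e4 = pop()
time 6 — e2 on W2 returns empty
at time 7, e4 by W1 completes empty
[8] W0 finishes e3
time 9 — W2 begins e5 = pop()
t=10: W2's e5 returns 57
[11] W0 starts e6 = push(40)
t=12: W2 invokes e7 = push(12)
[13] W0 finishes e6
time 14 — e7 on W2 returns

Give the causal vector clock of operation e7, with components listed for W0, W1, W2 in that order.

e2 (invocation 3): nothing precedes it; W2's component alone gives (0, 0, 1)
e1 (invocation 1): nothing precedes it; W1's component alone gives (0, 1, 0)
e3 (invocation 4): nothing precedes it; W0's component alone gives (1, 0, 0)
from VC(e1)=(0, 1, 0), e4 (invoked 5) maxes components and bumps W1 → (0, 2, 0)
from VC(e3)=(1, 0, 0), e6 (invoked 11) maxes components and bumps W0 → (2, 0, 0)
from VC(e2)=(0, 0, 1), VC(e3)=(1, 0, 0), e5 (invoked 9) maxes components and bumps W2 → (1, 0, 2)
from VC(e5)=(1, 0, 2), e7 (invoked 12) maxes components and bumps W2 → (1, 0, 3)
target: VC(e7) = (1, 0, 3)

(1, 0, 3)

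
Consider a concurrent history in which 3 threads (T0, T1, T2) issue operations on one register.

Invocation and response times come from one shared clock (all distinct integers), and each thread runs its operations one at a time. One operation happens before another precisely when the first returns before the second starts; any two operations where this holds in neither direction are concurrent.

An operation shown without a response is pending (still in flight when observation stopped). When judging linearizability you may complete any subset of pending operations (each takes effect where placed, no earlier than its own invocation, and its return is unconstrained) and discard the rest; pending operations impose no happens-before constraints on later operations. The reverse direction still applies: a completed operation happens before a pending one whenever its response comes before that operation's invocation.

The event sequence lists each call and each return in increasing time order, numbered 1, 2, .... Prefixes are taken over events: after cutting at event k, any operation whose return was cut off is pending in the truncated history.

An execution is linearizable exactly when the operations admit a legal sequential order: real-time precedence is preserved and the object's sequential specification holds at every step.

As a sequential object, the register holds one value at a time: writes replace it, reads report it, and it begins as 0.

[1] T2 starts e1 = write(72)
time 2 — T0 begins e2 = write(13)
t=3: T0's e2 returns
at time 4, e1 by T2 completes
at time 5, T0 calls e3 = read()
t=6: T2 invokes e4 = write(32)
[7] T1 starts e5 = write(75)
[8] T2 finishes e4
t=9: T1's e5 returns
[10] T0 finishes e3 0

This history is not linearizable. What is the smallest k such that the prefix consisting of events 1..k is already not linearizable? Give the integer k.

events 1..9 are linearizable; a witness order is e1, e2, e3, e4, e5:
1. e1 write(72), leaving value 72
2. e2 write(13), leaving value 13
3. e3 read() (pending, included), leaving value 13
4. e4 write(32), leaving value 32
5. e5 write(75), leaving value 75
include event 10 — e3 responding at 10 — and every candidate order breaks
sample order e1, e2, e3, e4, e5 stalls at step 3 — e3 read() → 0 has no legal effect
sample order e1, e2, e3, e5, e4 stalls at step 3 — e3 read() → 0 has no legal effect

10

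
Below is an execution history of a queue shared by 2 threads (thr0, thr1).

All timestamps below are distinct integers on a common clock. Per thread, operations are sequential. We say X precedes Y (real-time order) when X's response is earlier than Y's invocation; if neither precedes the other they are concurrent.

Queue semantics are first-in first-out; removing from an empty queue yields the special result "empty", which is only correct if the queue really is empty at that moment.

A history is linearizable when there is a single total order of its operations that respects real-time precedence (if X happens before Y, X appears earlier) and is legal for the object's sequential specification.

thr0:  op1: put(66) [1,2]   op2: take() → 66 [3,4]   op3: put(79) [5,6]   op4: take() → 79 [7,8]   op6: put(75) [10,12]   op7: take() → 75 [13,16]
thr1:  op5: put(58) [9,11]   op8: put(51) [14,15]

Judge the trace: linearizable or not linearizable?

linearizable

witness order: op1, op2, op3, op4, op6, op5, op7, op8
after step 1 (op1 put(66)): queue <66>
after step 2 (op2 take() → 66): queue <>
after step 3 (op3 put(79)): queue <79>
after step 4 (op4 take() → 79): queue <>
after step 5 (op6 put(75)): queue <75>
after step 6 (op5 put(58)): queue <75,58>
after step 7 (op7 take() → 75): queue <58>
after step 8 (op8 put(51)): queue <58,51>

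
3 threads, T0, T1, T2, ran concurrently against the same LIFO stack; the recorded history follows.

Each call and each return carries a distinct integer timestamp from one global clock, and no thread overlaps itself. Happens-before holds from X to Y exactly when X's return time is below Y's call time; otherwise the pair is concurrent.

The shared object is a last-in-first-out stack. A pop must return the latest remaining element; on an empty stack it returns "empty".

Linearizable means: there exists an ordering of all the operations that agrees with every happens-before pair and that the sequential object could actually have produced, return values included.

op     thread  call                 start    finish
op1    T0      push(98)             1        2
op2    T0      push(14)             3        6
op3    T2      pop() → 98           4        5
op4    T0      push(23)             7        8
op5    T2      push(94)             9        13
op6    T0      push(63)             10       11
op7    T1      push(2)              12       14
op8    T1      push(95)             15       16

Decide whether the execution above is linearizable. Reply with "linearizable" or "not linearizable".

linearizable

a witness: op1, op3, op2, op4, op5, op6, op7, op8
1. op1 push(98), leaving stack <98>
2. op3 pop() → 98, leaving stack <>
3. op2 push(14), leaving stack <14>
4. op4 push(23), leaving stack <14,23>
5. op5 push(94), leaving stack <14,23,94>
6. op6 push(63), leaving stack <14,23,94,63>
7. op7 push(2), leaving stack <14,23,94,63,2>
8. op8 push(95), leaving stack <14,23,94,63,2,95>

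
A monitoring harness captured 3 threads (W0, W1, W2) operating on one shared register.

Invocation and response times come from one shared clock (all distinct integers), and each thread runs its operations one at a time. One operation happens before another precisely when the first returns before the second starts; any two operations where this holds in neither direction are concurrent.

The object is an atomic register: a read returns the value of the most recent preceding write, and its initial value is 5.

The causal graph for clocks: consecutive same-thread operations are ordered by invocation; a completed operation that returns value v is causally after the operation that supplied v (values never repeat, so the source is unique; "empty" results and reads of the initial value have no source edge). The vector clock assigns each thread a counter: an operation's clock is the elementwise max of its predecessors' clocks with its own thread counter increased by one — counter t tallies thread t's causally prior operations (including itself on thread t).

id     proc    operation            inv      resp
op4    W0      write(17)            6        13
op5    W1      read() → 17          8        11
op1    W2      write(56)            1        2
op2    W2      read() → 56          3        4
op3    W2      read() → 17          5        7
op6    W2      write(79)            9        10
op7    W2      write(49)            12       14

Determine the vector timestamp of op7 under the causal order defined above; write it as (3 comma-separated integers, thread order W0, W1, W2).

op1, invoked 1, has no incoming edges; only W2's bump applies → (0, 0, 1)
op4, invoked 6, has no incoming edges; only W0's bump applies → (1, 0, 0)
invoked at 3, op2 merges VC(op1)=(0, 0, 1) and bumps W2's slot → (0, 0, 2)
invoked at 8, op5 merges VC(op4)=(1, 0, 0) and bumps W1's slot → (1, 1, 0)
invoked at 5, op3 merges VC(op2)=(0, 0, 2), VC(op4)=(1, 0, 0) and bumps W2's slot → (1, 0, 3)
invoked at 9, op6 merges VC(op3)=(1, 0, 3) and bumps W2's slot → (1, 0, 4)
invoked at 12, op7 merges VC(op6)=(1, 0, 4) and bumps W2's slot → (1, 0, 5)
target: VC(op7) = (1, 0, 5)

(1, 0, 5)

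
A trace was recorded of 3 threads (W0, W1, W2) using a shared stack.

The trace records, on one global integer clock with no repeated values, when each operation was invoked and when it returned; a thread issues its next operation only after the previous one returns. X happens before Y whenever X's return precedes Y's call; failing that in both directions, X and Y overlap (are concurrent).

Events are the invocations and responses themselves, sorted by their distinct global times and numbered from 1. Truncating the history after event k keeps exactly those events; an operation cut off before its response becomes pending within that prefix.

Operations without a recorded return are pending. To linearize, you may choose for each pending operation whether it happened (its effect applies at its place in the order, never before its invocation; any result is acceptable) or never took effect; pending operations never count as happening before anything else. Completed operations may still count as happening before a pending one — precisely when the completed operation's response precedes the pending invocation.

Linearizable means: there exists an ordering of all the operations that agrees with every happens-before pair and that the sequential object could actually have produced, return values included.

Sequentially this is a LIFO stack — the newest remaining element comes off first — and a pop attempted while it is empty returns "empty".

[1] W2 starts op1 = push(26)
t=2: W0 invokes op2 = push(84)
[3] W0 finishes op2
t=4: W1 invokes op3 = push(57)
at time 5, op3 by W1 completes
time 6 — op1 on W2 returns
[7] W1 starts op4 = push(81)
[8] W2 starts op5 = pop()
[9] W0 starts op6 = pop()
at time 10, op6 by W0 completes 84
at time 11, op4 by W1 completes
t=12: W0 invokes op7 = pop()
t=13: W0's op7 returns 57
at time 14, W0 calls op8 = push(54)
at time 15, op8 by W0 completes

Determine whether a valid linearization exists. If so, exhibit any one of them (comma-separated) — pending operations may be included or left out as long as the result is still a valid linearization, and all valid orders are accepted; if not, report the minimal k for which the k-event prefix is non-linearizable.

not linearizable — minimal violating prefix: 13 events

the violation lands at event 13, op7's response at time 13: events 1..12 linearize, events 1..13 do not
every one of the 6 real-time-consistent orders over 6 completed stack ops fails the sequential spec
including or dropping the 1 pending operation (op5) in any combination fails
take op1, op2, op3, op4, op6, op7 (pending dropped): step 5 already fails, because op6 pop() → 84 cannot occur there
take op1, op2, op3, op6, op4, op7 (pending dropped): step 4 already fails, because op6 pop() → 84 cannot occur there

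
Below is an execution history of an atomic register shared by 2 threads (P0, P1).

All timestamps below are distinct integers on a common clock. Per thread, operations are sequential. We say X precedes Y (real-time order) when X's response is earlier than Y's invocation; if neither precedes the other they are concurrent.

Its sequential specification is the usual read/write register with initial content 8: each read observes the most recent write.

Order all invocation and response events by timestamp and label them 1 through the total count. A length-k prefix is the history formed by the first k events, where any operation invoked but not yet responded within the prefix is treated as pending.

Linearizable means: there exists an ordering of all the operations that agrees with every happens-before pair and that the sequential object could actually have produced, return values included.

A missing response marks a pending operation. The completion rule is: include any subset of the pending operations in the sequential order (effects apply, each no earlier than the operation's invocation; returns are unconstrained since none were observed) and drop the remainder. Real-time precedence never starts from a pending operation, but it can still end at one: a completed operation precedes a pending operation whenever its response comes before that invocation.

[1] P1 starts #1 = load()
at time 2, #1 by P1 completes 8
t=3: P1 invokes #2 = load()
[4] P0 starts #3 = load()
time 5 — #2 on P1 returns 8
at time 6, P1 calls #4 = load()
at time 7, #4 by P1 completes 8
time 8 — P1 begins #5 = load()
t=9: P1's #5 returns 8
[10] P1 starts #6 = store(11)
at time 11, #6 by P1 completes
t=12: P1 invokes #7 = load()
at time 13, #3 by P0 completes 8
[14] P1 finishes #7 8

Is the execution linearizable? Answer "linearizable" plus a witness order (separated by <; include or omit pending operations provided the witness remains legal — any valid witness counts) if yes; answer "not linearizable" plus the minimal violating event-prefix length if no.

events 1..13 are fine; event 14 — the response of #7 at time 14 — makes the prefix non-linearizable
6 orders of the 7 completed atomic register ops respect real time; none is legal
for example #1, #2, #3, #4, #5, #6, #7 fails at step 7: #7 load() → 8 is not legal there
for example #1, #2, #4, #3, #5, #6, #7 fails at step 7: #7 load() → 8 is not legal there

not linearizable — minimal violating prefix: 14 events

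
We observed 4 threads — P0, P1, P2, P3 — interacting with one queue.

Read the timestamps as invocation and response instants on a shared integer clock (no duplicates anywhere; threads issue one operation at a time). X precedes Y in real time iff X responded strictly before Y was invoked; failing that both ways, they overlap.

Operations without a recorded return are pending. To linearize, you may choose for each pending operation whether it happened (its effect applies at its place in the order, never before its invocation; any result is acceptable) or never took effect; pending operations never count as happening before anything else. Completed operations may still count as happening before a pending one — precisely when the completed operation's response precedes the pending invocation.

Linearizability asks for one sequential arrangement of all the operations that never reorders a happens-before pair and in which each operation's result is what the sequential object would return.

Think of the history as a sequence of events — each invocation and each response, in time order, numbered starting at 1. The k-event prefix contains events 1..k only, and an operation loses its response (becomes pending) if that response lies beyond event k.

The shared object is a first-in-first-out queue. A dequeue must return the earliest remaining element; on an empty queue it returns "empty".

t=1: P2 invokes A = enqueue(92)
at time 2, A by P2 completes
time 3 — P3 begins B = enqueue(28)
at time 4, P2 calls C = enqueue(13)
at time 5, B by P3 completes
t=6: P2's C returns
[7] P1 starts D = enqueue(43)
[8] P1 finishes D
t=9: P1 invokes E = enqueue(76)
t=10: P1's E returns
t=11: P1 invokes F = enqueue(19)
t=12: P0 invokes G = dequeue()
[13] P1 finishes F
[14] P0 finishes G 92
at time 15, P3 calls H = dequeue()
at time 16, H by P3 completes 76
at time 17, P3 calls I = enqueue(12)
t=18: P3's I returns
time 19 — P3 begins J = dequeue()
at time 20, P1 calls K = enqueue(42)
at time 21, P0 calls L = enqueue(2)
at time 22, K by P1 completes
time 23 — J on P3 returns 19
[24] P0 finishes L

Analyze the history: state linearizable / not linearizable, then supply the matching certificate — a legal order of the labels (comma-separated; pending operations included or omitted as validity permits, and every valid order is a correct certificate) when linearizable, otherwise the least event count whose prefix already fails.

not linearizable — minimal violating prefix: 16 events

already the first 16 events (up to H's response at time 16) admit no linearization; the first 15 still do
all 4 real-time-respecting orders fail — 8 completed queue operations, no legal replay
sample order A, B, C, D, E, F, G, H stalls at step 8 — H dequeue() → 76 has no legal effect
sample order A, B, C, D, E, G, F, H stalls at step 8 — H dequeue() → 76 has no legal effect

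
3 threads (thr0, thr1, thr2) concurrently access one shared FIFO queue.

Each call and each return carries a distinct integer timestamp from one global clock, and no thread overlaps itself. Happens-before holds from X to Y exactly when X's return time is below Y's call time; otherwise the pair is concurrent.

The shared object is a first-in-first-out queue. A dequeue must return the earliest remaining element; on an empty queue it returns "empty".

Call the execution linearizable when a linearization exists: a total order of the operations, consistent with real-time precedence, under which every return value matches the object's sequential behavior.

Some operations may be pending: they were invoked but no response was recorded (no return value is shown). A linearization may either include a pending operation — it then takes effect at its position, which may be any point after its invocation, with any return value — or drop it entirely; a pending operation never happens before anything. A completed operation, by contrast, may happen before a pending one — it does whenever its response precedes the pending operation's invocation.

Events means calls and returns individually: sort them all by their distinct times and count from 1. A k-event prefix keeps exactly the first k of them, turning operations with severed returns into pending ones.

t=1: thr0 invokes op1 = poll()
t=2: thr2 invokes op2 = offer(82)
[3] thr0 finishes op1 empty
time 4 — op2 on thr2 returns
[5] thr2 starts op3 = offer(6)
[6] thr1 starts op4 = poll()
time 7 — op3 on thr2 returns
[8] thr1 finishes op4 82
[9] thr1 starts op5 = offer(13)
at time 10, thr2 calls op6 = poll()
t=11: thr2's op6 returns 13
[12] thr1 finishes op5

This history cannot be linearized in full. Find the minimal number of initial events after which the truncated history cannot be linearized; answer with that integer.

11

one valid order for events 1..10 is op1, op2, op3, op4:
1. op1 poll() → empty, leaving queue <>
2. op2 offer(82), leaving queue <82>
3. op3 offer(6), leaving queue <82,6>
4. op4 poll() → 82, leaving queue <6>
at event 11 (op6's time-11 response) nothing linearizes any more
completion choices over the 1 pending operation (op5) were checked; none helps
e.g. op1, op2, op3, op4, op6 (pending dropped): illegal at step 5, since op6 poll() → 13 cannot apply there
e.g. op1, op2, op4, op3, op6 (pending dropped): illegal at step 5, since op6 poll() → 13 cannot apply there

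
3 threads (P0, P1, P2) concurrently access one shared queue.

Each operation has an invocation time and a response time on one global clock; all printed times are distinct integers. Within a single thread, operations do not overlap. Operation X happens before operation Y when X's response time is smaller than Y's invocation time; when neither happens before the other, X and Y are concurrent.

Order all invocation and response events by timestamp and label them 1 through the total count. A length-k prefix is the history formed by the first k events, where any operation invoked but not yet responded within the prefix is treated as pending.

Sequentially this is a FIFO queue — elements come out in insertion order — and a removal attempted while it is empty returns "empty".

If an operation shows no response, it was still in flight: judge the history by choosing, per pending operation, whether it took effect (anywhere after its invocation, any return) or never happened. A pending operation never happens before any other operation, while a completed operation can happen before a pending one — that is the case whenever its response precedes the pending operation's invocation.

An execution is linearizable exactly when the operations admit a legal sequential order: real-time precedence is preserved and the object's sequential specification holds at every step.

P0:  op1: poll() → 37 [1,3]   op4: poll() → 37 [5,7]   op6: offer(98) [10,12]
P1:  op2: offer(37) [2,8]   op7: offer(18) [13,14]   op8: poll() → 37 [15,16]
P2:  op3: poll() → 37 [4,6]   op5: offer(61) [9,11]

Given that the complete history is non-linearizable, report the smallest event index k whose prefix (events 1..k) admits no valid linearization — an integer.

a valid linearization of events 1..5 exists, for instance op2, op1:
1. op2 offer(37) (pending, included), leaving queue <37>
2. op1 poll() → 37, leaving queue <>
adding event 6 (op3 responds at 6) leaves no legal real-time order
every completion of the 2 pending operations (op2, op4) was checked; none linearizes
e.g. op1, op3 (pending dropped): illegal at step 1, since op1 poll() → 37 cannot apply there

6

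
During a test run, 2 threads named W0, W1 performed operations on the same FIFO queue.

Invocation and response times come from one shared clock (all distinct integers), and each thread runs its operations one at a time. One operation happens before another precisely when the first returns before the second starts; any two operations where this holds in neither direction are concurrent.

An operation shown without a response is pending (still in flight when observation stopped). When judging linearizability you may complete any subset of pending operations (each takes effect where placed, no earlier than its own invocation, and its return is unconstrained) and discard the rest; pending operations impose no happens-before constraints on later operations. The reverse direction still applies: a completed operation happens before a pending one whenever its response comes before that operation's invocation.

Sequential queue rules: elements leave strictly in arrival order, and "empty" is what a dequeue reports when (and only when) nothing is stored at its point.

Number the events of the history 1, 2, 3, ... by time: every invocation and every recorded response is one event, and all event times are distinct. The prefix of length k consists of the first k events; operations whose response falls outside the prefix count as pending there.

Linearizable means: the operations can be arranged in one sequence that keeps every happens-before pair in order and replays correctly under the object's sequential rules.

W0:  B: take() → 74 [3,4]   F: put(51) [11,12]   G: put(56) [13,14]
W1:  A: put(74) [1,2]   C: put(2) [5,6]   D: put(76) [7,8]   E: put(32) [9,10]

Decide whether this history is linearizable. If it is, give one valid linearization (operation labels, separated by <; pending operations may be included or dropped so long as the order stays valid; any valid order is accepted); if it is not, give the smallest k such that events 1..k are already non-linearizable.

linearizable — witness: A < B < C < D < E < F < G

1. A put(74), leaving queue <74>
2. B take() → 74, leaving queue <>
3. C put(2), leaving queue <2>
4. D put(76), leaving queue <2,76>
5. E put(32), leaving queue <2,76,32>
6. F put(51), leaving queue <2,76,32,51>
7. G put(56), leaving queue <2,76,32,51,56>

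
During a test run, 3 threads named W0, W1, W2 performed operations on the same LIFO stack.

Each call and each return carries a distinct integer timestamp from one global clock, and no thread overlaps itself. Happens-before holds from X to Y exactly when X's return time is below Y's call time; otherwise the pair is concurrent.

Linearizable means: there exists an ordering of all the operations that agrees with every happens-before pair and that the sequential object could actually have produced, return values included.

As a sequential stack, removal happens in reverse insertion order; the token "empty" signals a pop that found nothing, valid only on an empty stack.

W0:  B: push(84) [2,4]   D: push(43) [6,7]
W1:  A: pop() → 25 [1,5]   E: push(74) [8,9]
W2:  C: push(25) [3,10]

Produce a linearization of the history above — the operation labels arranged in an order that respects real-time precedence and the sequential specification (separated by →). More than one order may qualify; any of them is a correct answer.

after step 1 (B push(84)): stack <84>
after step 2 (C push(25)): stack <84,25>
after step 3 (A pop() → 25): stack <84>
after step 4 (D push(43)): stack <84,43>
after step 5 (E push(74)): stack <84,43,74>

B → C → A → D → E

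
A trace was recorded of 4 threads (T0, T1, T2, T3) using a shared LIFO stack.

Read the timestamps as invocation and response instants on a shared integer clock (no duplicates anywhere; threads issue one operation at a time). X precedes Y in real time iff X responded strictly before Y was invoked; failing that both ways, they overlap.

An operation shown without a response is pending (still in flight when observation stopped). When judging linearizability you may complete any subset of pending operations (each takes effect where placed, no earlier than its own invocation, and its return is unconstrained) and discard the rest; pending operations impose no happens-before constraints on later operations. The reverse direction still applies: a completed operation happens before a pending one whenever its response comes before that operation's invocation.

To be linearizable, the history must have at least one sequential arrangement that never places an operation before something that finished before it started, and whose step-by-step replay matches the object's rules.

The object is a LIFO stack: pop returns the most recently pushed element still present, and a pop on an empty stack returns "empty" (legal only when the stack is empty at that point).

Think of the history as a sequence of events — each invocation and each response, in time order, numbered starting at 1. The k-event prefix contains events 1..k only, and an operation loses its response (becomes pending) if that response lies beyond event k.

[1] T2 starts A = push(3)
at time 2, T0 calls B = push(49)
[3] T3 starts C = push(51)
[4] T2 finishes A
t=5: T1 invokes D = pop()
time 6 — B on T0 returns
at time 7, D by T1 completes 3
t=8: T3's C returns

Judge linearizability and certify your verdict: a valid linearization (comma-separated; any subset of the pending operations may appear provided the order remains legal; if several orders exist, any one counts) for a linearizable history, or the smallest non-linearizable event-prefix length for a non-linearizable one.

after step 1 (A push(3)): stack <3>
after step 2 (D pop() → 3): stack <>
after step 3 (B push(49)): stack <49>
after step 4 (C push(51)): stack <49,51>

linearizable — witness: A, D, B, C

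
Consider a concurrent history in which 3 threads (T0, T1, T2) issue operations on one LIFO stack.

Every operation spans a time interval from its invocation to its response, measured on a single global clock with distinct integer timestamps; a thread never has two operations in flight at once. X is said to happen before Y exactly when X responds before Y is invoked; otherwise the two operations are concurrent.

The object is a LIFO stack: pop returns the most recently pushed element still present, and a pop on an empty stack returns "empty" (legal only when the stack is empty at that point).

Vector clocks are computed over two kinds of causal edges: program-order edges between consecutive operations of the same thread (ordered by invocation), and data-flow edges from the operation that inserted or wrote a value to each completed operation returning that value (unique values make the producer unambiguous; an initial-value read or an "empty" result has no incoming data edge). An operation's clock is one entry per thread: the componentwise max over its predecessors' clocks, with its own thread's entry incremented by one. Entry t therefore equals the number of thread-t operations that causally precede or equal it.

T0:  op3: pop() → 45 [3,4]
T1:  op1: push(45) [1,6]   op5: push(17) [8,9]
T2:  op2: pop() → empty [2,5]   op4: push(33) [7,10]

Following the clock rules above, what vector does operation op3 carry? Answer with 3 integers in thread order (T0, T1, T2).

(1, 1, 0)

op2, invoked 2, has no incoming edges; only T2's bump applies → (0, 0, 1)
op1, invoked 1, has no incoming edges; only T1's bump applies → (0, 1, 0)
op4, invoked 7, takes VC(op2)=(0, 0, 1) under max, adds 1 for T2 → (0, 0, 2)
op5, invoked 8, takes VC(op1)=(0, 1, 0) under max, adds 1 for T1 → (0, 2, 0)
op3, invoked 3, takes VC(op1)=(0, 1, 0) under max, adds 1 for T0 → (1, 1, 0)
target: VC(op3) = (1, 1, 0)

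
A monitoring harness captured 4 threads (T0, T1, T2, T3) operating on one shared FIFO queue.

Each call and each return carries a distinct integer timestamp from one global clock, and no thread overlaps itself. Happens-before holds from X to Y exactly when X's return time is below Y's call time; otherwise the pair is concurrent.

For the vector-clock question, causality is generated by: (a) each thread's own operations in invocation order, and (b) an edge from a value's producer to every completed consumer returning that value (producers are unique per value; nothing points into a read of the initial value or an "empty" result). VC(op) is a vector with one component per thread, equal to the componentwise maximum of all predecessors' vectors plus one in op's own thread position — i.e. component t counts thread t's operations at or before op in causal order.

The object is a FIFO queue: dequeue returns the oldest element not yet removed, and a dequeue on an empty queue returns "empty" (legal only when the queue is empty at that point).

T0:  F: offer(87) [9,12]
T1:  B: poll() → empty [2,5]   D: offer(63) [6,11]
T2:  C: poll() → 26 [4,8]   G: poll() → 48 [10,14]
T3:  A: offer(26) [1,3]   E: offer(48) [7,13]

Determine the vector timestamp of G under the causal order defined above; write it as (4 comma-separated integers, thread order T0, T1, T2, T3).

root op A, invoked 1: fresh clock plus T3's own tick → (0, 0, 0, 1)
root op B, invoked 2: fresh clock plus T1's own tick → (0, 1, 0, 0)
root op F, invoked 9: fresh clock plus T0's own tick → (1, 0, 0, 0)
merge at E (invoked 7): VC(A)=(0, 0, 0, 1), own-thread bump on T3 → (0, 0, 0, 2)
merge at C (invoked 4): VC(A)=(0, 0, 0, 1), own-thread bump on T2 → (0, 0, 1, 1)
merge at D (invoked 6): VC(B)=(0, 1, 0, 0), own-thread bump on T1 → (0, 2, 0, 0)
merge at G (invoked 10): VC(C)=(0, 0, 1, 1), VC(E)=(0, 0, 0, 2), own-thread bump on T2 → (0, 0, 2, 2)
target: VC(G) = (0, 0, 2, 2)

(0, 0, 2, 2)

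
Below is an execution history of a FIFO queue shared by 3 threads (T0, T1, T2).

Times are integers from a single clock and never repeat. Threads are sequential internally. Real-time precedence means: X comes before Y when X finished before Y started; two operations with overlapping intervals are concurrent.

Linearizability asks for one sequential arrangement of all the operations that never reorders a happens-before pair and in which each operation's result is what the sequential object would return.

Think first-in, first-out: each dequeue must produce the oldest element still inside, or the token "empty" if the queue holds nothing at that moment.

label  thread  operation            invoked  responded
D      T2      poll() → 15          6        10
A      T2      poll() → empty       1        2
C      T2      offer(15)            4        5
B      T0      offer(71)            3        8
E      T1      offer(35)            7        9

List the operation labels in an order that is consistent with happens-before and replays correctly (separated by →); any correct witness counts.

A → C → B → D → E

1. A poll() → empty, leaving queue <>
2. C offer(15), leaving queue <15>
3. B offer(71), leaving queue <15,71>
4. D poll() → 15, leaving queue <71>
5. E offer(35), leaving queue <71,35>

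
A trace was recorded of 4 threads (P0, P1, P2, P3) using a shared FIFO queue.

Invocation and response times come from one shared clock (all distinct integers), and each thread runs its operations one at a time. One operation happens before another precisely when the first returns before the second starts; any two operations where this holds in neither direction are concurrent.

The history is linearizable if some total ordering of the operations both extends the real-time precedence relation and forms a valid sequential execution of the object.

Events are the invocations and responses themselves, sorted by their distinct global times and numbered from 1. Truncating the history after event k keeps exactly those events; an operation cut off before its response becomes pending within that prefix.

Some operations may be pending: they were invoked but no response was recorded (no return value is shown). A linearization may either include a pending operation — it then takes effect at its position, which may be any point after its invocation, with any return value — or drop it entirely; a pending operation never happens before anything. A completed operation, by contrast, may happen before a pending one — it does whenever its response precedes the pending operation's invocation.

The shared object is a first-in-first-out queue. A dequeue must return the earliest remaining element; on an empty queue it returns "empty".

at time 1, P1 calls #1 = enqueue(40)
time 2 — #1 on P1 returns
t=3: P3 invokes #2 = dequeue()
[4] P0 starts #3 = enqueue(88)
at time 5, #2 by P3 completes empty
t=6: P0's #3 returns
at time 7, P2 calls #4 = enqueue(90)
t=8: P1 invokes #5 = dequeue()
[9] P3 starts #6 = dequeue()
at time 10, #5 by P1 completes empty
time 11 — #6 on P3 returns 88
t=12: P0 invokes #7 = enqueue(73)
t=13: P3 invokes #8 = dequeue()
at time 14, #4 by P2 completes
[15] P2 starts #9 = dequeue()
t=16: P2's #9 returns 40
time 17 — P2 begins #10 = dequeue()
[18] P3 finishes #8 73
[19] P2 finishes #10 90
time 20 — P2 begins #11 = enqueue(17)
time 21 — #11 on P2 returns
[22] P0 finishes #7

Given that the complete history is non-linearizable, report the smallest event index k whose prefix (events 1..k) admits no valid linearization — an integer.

5

events 1..4 are linearizable, e.g. via #1:
1. #1 enqueue(40), leaving queue <40>
include event 5 — #2 responding at 5 — and every candidate order breaks
completion choices over the 1 pending operation (#3) were checked; none helps
for example #1, #2 (pending dropped) fails at step 2: #2 dequeue() → empty is not legal there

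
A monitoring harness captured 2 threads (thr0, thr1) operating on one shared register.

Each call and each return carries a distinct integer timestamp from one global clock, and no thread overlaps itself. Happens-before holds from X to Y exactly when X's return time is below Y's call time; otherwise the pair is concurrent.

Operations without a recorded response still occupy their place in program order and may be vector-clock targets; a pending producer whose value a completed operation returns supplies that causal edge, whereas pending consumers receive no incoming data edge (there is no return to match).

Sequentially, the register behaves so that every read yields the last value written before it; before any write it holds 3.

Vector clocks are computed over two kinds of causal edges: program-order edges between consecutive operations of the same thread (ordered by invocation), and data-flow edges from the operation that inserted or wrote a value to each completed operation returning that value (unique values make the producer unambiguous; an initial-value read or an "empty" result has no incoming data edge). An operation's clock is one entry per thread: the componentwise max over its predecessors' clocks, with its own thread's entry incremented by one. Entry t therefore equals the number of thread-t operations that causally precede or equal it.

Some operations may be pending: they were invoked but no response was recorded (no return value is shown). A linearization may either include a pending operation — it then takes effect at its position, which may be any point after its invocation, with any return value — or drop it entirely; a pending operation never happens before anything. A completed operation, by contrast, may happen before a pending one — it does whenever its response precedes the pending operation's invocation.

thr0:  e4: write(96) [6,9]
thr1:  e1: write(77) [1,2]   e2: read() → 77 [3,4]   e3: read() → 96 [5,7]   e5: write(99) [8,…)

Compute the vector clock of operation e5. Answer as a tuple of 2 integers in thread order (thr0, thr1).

VC(e1, invoked at 1): no causal predecessors; +1 on thr1 → (0, 1)
VC(e4, invoked at 6): no causal predecessors; +1 on thr0 → (1, 0)
merge at e2 (invoked 3): VC(e1)=(0, 1), own-thread bump on thr1 → (0, 2)
merge at e3 (invoked 5): VC(e2)=(0, 2), VC(e4)=(1, 0), own-thread bump on thr1 → (1, 3)
merge at e5 (invoked 8): VC(e3)=(1, 3), own-thread bump on thr1 → (1, 4)
target: VC(e5) = (1, 4)

(1, 4)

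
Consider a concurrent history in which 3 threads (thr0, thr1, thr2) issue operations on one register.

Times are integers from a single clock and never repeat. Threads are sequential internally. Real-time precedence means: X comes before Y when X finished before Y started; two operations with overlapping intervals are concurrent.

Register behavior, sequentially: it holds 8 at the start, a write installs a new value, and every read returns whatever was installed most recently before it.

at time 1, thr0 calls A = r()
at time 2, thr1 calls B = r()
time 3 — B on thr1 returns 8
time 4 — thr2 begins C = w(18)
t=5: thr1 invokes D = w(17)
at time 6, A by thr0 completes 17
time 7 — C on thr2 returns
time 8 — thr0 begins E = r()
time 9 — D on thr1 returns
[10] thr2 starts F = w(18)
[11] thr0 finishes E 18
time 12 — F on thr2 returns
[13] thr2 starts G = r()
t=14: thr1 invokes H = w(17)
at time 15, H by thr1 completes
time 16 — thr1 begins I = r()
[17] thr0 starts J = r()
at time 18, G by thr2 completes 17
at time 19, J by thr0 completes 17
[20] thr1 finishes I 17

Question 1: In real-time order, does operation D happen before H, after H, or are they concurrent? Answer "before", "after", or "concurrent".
before

D spans [5,9], H spans [14,15]
resp(D)=9 < inv(H)=14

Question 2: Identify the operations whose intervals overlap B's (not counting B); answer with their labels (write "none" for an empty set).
A

B spans [2,3]: anything still running between times 2 and 3 counts as concurrent
A [1,6]: concurrent
C [4,7]: after
D [5,9]: after
E [8,11]: after
F [10,12]: after
G [13,18]: after
H [14,15]: after
I [16,20]: after
J [17,19]: after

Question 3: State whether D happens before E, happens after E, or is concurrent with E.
concurrent

D spans [5,9], E spans [8,11]
the intervals overlap in both directions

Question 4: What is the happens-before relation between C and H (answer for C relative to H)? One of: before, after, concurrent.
before

C spans [4,7], H spans [14,15]
resp(C)=7 < inv(H)=14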